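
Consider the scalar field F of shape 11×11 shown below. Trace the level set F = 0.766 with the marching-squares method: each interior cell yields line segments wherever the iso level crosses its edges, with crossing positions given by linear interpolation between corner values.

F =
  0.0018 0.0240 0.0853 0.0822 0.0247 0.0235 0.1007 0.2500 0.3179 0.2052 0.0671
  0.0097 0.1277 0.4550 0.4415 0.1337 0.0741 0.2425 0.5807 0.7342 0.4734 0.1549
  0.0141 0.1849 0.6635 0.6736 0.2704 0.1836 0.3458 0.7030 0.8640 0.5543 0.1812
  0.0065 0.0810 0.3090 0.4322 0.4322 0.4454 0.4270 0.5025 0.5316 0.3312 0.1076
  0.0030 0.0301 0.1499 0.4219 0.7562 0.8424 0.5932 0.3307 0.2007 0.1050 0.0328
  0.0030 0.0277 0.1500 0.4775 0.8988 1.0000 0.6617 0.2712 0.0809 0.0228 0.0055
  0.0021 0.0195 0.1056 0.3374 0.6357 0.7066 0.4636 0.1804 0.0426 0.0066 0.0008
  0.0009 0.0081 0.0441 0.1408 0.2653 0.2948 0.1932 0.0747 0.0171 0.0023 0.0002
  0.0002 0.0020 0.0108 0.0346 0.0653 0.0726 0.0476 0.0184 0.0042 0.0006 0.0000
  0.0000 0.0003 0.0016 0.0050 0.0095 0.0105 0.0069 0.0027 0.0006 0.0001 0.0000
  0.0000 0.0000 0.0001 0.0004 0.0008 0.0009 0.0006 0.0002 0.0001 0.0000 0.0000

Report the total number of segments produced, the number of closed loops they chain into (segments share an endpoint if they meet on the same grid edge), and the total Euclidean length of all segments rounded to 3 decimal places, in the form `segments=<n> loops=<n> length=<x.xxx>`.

cell (1,7): code 0100 → (1.245,8.000)–(2.000,7.391)
cell (1,8): code 1000 → (2.000,8.316)–(1.245,8.000)
cell (2,7): code 0010 → (2.000,7.391)–(2.295,8.000)
cell (2,8): code 0001 → (2.295,8.000)–(2.000,8.316)
cell (3,4): code 0100 → (3.808,5.000)–(4.000,4.114)
cell (3,5): code 1000 → (4.000,5.307)–(3.808,5.000)
cell (4,3): code 0100 → (4.069,4.000)–(5.000,3.685)
cell (4,4): code 1110 → (4.000,4.114)–(4.069,4.000)
cell (4,5): code 1001 → (5.000,5.692)–(4.000,5.307)
cell (5,3): code 0010 → (5.000,3.685)–(5.505,4.000)
cell (5,4): code 0011 → (5.505,4.000)–(5.798,5.000)
cell (5,5): code 0001 → (5.798,5.000)–(5.000,5.692)
total: 12 segments, chained into 2 closed loop(s), length Σ = 9.046627

segments=12 loops=2 length=9.047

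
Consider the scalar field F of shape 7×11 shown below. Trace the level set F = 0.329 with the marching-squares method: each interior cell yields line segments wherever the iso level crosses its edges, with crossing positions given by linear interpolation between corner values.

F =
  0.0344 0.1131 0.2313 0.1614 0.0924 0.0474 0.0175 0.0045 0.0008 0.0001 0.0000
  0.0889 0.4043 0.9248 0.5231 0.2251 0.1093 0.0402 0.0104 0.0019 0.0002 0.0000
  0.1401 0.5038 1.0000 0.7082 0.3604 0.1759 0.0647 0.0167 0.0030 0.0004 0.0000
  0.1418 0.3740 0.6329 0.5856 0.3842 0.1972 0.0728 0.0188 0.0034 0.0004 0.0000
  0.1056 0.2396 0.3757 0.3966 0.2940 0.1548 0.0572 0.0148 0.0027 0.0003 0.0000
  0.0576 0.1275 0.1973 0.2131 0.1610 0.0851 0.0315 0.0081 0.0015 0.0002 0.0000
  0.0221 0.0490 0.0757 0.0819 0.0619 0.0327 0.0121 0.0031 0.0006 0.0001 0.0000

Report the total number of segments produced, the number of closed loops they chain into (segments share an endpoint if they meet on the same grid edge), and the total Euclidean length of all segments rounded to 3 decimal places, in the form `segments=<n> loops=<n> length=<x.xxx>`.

segments=16 loops=1 length=12.331

cell (0,0): code 0100 → (0.741,1.000)–(1.000,0.761)
cell (0,1): code 1100 → (0.141,2.000)–(0.741,1.000)
cell (0,2): code 1100 → (0.463,3.000)–(0.141,2.000)
cell (0,3): code 1000 → (1.000,3.651)–(0.463,3.000)
cell (1,0): code 0110 → (1.000,0.761)–(2.000,0.519)
cell (1,3): code 1101 → (1.768,4.000)–(1.000,3.651)
cell (1,4): code 1000 → (2.000,4.170)–(1.768,4.000)
cell (2,0): code 0110 → (2.000,0.519)–(3.000,0.806)
cell (2,4): code 1001 → (3.000,4.295)–(2.000,4.170)
cell (3,0): code 0010 → (3.000,0.806)–(3.335,1.000)
cell (3,1): code 0111 → (3.335,1.000)–(4.000,1.657)
cell (3,3): code 1011 → (4.000,3.659)–(3.612,4.000)
cell (3,4): code 0001 → (3.612,4.000)–(3.000,4.295)
cell (4,1): code 0010 → (4.000,1.657)–(4.262,2.000)
cell (4,2): code 0011 → (4.262,2.000)–(4.368,3.000)
cell (4,3): code 0001 → (4.368,3.000)–(4.000,3.659)
total: 16 segments, chained into 1 closed loop(s), length Σ = 12.331081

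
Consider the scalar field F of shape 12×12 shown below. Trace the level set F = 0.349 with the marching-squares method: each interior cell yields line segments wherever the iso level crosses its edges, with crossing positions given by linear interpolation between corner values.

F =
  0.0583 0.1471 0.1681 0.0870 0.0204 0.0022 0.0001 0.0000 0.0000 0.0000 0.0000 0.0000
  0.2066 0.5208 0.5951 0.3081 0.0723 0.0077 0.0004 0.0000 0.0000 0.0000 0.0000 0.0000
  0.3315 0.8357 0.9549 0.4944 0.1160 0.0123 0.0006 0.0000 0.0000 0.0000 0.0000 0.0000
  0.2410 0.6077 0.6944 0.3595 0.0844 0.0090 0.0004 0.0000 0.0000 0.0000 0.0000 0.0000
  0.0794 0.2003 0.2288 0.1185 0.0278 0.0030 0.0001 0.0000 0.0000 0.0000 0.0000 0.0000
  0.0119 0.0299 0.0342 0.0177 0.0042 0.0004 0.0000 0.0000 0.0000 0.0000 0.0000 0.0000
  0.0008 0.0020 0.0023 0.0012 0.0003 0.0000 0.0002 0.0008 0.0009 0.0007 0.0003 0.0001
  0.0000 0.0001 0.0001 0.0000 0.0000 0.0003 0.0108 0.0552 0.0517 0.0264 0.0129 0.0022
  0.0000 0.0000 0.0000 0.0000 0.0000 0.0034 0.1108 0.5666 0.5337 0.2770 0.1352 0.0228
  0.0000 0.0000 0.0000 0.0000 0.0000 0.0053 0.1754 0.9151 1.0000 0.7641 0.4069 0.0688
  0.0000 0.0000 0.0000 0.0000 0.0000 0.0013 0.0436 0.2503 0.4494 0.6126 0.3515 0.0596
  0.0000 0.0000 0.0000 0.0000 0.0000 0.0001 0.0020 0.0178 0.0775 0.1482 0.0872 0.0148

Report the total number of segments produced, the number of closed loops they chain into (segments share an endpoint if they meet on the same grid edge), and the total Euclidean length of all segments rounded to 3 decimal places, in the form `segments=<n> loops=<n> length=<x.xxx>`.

cell (0,0): code 0100 → (0.540,1.000)–(1.000,0.453)
cell (0,1): code 1100 → (0.424,2.000)–(0.540,1.000)
cell (0,2): code 1000 → (1.000,2.857)–(0.424,2.000)
cell (1,0): code 0110 → (1.000,0.453)–(2.000,0.035)
cell (1,2): code 1101 → (1.220,3.000)–(1.000,2.857)
cell (1,3): code 1000 → (2.000,3.384)–(1.220,3.000)
cell (2,0): code 0110 → (2.000,0.035)–(3.000,0.295)
cell (2,3): code 1001 → (3.000,3.038)–(2.000,3.384)
cell (3,0): code 0010 → (3.000,0.295)–(3.635,1.000)
cell (3,1): code 0011 → (3.635,1.000)–(3.742,2.000)
cell (3,2): code 0011 → (3.742,2.000)–(3.044,3.000)
cell (3,3): code 0001 → (3.044,3.000)–(3.000,3.038)
cell (7,6): code 0100 → (7.575,7.000)–(8.000,6.523)
cell (7,7): code 1100 → (7.617,8.000)–(7.575,7.000)
cell (7,8): code 1000 → (8.000,8.720)–(7.617,8.000)
cell (8,6): code 0110 → (8.000,6.523)–(9.000,6.235)
cell (8,8): code 1101 → (8.148,9.000)–(8.000,8.720)
cell (8,9): code 1100 → (8.787,10.000)–(8.148,9.000)
cell (8,10): code 1000 → (9.000,10.171)–(8.787,10.000)
cell (9,6): code 0010 → (9.000,6.235)–(9.852,7.000)
cell (9,7): code 0111 → (9.852,7.000)–(10.000,7.496)
cell (9,10): code 1001 → (10.000,10.009)–(9.000,10.171)
cell (10,7): code 0010 → (10.000,7.496)–(10.270,8.000)
cell (10,8): code 0011 → (10.270,8.000)–(10.568,9.000)
cell (10,9): code 0011 → (10.568,9.000)–(10.009,10.000)
cell (10,10): code 0001 → (10.009,10.000)–(10.000,10.009)
total: 26 segments, chained into 2 closed loop(s), length Σ = 21.016160

segments=26 loops=2 length=21.016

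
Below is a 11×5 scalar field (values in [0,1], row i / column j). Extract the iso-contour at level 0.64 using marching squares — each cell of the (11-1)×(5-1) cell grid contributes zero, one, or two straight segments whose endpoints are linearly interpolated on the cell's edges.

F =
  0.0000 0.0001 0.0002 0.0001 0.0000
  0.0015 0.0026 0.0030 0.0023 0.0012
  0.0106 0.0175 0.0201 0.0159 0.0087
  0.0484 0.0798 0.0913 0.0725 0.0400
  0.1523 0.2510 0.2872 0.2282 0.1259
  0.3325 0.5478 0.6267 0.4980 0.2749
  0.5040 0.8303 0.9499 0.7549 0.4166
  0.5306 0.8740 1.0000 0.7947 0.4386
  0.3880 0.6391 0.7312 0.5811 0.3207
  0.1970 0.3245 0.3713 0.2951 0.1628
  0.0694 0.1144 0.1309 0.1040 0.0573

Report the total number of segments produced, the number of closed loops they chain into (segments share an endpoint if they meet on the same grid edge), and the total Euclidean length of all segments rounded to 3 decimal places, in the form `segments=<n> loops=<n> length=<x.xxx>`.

segments=12 loops=1 length=9.847

cell (5,0): code 0100 → (5.326,1.000)–(6.000,0.417)
cell (5,1): code 1100 → (5.041,2.000)–(5.326,1.000)
cell (5,2): code 1100 → (5.553,3.000)–(5.041,2.000)
cell (5,3): code 1000 → (6.000,3.340)–(5.553,3.000)
cell (6,0): code 0110 → (6.000,0.417)–(7.000,0.319)
cell (6,3): code 1001 → (7.000,3.434)–(6.000,3.340)
cell (7,0): code 0010 → (7.000,0.319)–(7.996,1.000)
cell (7,1): code 0111 → (7.996,1.000)–(8.000,1.010)
cell (7,2): code 1011 → (8.000,2.608)–(7.724,3.000)
cell (7,3): code 0001 → (7.724,3.000)–(7.000,3.434)
cell (8,1): code 0010 → (8.000,1.010)–(8.253,2.000)
cell (8,2): code 0001 → (8.253,2.000)–(8.000,2.608)
total: 12 segments, chained into 1 closed loop(s), length Σ = 9.847093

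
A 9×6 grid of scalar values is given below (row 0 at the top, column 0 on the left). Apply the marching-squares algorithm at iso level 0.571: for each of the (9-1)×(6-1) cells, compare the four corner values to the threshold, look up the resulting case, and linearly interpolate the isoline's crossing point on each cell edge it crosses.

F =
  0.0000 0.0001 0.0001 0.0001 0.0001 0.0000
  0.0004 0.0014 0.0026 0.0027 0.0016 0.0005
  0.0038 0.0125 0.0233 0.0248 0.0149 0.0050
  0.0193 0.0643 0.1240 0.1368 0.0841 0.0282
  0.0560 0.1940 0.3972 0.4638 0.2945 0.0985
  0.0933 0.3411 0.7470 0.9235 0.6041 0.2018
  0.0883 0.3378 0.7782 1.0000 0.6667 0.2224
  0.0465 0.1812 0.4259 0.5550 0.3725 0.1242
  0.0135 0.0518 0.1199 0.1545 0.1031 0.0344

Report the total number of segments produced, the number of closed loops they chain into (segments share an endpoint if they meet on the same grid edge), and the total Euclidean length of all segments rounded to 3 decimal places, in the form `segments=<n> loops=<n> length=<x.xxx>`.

segments=10 loops=1 length=8.439

cell (4,1): code 0100 → (4.497,2.000)–(5.000,1.566)
cell (4,2): code 1100 → (4.233,3.000)–(4.497,2.000)
cell (4,3): code 1100 → (4.893,4.000)–(4.233,3.000)
cell (4,4): code 1000 → (5.000,4.082)–(4.893,4.000)
cell (5,1): code 0110 → (5.000,1.566)–(6.000,1.530)
cell (5,4): code 1001 → (6.000,4.215)–(5.000,4.082)
cell (6,1): code 0010 → (6.000,1.530)–(6.588,2.000)
cell (6,2): code 0011 → (6.588,2.000)–(6.964,3.000)
cell (6,3): code 0011 → (6.964,3.000)–(6.325,4.000)
cell (6,4): code 0001 → (6.325,4.000)–(6.000,4.215)
total: 10 segments, chained into 1 closed loop(s), length Σ = 8.439110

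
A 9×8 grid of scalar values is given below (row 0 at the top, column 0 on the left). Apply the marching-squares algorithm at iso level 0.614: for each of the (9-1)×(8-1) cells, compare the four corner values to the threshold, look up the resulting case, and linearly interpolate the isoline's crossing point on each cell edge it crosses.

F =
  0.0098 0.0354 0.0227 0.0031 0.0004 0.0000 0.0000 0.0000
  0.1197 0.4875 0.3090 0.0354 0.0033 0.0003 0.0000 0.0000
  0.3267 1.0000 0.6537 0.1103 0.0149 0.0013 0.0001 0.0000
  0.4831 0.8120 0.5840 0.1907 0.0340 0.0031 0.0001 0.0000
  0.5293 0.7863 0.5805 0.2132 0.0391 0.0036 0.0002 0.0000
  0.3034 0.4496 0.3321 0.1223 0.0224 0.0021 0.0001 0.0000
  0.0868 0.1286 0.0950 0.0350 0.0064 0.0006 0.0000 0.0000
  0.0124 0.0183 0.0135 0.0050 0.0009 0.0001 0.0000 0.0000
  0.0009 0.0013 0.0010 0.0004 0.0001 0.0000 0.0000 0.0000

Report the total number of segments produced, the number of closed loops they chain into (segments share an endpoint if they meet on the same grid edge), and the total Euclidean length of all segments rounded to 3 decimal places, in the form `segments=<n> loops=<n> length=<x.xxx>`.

cell (1,0): code 0100 → (1.247,1.000)–(2.000,0.427)
cell (1,1): code 1100 → (1.885,2.000)–(1.247,1.000)
cell (1,2): code 1000 → (2.000,2.073)–(1.885,2.000)
cell (2,0): code 0110 → (2.000,0.427)–(3.000,0.398)
cell (2,1): code 1011 → (3.000,1.868)–(2.570,2.000)
cell (2,2): code 0001 → (2.570,2.000)–(2.000,2.073)
cell (3,0): code 0110 → (3.000,0.398)–(4.000,0.330)
cell (3,1): code 1001 → (4.000,1.837)–(3.000,1.868)
cell (4,0): code 0010 → (4.000,0.330)–(4.512,1.000)
cell (4,1): code 0001 → (4.512,1.000)–(4.000,1.837)
total: 10 segments, chained into 1 closed loop(s), length Σ = 8.121321

segments=10 loops=1 length=8.121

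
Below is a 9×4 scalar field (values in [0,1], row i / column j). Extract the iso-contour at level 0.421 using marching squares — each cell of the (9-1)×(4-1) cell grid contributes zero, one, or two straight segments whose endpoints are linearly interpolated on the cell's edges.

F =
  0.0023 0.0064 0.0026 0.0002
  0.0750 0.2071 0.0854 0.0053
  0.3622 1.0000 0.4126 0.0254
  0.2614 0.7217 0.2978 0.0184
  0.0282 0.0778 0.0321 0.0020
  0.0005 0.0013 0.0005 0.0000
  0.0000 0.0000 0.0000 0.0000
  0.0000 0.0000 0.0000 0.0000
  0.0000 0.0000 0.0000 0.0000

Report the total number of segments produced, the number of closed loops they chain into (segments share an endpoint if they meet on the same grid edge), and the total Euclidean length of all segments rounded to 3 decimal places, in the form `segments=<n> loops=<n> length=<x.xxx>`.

segments=6 loops=1 length=6.113

cell (1,0): code 0100 → (1.270,1.000)–(2.000,0.092)
cell (1,1): code 1000 → (2.000,1.986)–(1.270,1.000)
cell (2,0): code 0110 → (2.000,0.092)–(3.000,0.347)
cell (2,1): code 1001 → (3.000,1.709)–(2.000,1.986)
cell (3,0): code 0010 → (3.000,0.347)–(3.467,1.000)
cell (3,1): code 0001 → (3.467,1.000)–(3.000,1.709)
total: 6 segments, chained into 1 closed loop(s), length Σ = 6.113449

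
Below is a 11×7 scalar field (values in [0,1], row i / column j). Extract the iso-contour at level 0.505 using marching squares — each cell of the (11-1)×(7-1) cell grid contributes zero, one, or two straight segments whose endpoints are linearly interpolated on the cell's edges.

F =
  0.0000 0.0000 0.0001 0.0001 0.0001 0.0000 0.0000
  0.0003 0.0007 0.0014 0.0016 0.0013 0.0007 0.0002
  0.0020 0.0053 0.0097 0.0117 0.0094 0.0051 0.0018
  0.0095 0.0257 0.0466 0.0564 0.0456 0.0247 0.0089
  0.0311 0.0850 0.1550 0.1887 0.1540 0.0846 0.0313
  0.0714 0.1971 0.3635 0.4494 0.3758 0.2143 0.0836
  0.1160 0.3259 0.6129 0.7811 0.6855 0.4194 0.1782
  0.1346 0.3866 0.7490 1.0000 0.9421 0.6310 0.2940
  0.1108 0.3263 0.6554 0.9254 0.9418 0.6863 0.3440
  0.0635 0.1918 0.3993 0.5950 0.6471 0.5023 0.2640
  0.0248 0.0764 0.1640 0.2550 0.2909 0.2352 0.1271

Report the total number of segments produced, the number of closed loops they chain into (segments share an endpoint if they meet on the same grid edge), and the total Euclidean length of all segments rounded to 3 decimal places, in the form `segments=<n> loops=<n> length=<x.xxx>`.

cell (5,1): code 0100 → (5.567,2.000)–(6.000,1.624)
cell (5,2): code 1100 → (5.168,3.000)–(5.567,2.000)
cell (5,3): code 1100 → (5.417,4.000)–(5.168,3.000)
cell (5,4): code 1000 → (6.000,4.678)–(5.417,4.000)
cell (6,1): code 0110 → (6.000,1.624)–(7.000,1.327)
cell (6,4): code 1101 → (6.405,5.000)–(6.000,4.678)
cell (6,5): code 1000 → (7.000,5.374)–(6.405,5.000)
cell (7,1): code 0110 → (7.000,1.327)–(8.000,1.543)
cell (7,5): code 1001 → (8.000,5.530)–(7.000,5.374)
cell (8,1): code 0010 → (8.000,1.543)–(8.587,2.000)
cell (8,2): code 0111 → (8.587,2.000)–(9.000,2.540)
cell (8,4): code 1011 → (9.000,4.981)–(8.985,5.000)
cell (8,5): code 0001 → (8.985,5.000)–(8.000,5.530)
cell (9,2): code 0010 → (9.000,2.540)–(9.265,3.000)
cell (9,3): code 0011 → (9.265,3.000)–(9.399,4.000)
cell (9,4): code 0001 → (9.399,4.000)–(9.000,4.981)
total: 16 segments, chained into 1 closed loop(s), length Σ = 13.038708

segments=16 loops=1 length=13.039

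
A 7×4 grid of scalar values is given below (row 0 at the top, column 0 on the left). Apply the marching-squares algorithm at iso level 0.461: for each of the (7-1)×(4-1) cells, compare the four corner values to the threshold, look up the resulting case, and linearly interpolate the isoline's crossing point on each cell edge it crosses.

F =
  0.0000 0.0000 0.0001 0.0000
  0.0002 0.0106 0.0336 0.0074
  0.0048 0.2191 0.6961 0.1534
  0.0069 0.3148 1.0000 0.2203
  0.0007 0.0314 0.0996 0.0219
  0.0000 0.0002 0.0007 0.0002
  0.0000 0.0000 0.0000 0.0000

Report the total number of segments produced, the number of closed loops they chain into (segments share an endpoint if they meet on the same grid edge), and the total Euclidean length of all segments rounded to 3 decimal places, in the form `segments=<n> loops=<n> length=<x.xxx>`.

segments=6 loops=1 length=5.145

cell (1,1): code 0100 → (1.645,2.000)–(2.000,1.507)
cell (1,2): code 1000 → (2.000,2.433)–(1.645,2.000)
cell (2,1): code 0110 → (2.000,1.507)–(3.000,1.213)
cell (2,2): code 1001 → (3.000,2.691)–(2.000,2.433)
cell (3,1): code 0010 → (3.000,1.213)–(3.599,2.000)
cell (3,2): code 0001 → (3.599,2.000)–(3.000,2.691)
total: 6 segments, chained into 1 closed loop(s), length Σ = 5.145315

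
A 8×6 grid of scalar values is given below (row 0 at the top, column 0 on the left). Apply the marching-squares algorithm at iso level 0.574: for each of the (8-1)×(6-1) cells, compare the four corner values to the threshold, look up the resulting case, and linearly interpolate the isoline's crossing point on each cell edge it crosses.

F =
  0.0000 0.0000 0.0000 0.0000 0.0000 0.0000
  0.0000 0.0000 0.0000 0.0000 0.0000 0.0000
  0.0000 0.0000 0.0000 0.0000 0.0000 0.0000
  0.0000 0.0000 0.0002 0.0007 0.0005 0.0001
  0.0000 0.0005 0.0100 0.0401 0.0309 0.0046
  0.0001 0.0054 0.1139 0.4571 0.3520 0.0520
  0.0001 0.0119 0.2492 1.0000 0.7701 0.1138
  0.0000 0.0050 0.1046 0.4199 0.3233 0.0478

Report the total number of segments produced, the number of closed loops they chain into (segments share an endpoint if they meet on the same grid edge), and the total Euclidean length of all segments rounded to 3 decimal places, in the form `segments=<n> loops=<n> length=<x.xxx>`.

segments=6 loops=1 length=5.075

cell (5,2): code 0100 → (5.215,3.000)–(6.000,2.433)
cell (5,3): code 1100 → (5.531,4.000)–(5.215,3.000)
cell (5,4): code 1000 → (6.000,4.299)–(5.531,4.000)
cell (6,2): code 0010 → (6.000,2.433)–(6.734,3.000)
cell (6,3): code 0011 → (6.734,3.000)–(6.439,4.000)
cell (6,4): code 0001 → (6.439,4.000)–(6.000,4.299)
total: 6 segments, chained into 1 closed loop(s), length Σ = 5.074779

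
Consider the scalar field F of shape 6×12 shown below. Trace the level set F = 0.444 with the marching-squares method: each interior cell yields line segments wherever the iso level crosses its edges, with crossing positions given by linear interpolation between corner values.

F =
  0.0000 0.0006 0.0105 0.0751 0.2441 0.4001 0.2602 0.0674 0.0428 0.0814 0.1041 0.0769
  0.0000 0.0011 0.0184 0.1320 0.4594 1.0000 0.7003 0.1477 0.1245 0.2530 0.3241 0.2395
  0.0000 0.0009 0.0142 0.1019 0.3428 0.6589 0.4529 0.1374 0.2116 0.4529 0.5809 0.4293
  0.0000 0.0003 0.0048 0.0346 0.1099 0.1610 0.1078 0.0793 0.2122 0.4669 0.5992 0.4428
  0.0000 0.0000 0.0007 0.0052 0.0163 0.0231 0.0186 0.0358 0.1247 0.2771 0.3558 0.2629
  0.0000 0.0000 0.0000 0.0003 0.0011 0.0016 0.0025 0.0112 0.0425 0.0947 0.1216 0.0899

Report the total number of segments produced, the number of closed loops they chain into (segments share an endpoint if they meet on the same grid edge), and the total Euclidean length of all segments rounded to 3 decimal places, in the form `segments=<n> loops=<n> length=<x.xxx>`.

cell (0,3): code 0100 → (0.928,4.000)–(1.000,3.953)
cell (0,4): code 1100 → (0.073,5.000)–(0.928,4.000)
cell (0,5): code 1100 → (0.418,6.000)–(0.073,5.000)
cell (0,6): code 1000 → (1.000,6.464)–(0.418,6.000)
cell (1,3): code 0010 → (1.000,3.953)–(1.132,4.000)
cell (1,4): code 0111 → (1.132,4.000)–(2.000,4.320)
cell (1,6): code 1001 → (2.000,6.028)–(1.000,6.464)
cell (1,8): code 0100 → (1.955,9.000)–(2.000,8.963)
cell (1,9): code 1100 → (1.467,10.000)–(1.955,9.000)
cell (1,10): code 1000 → (2.000,10.903)–(1.467,10.000)
cell (2,4): code 0010 → (2.000,4.320)–(2.432,5.000)
cell (2,5): code 0011 → (2.432,5.000)–(2.026,6.000)
cell (2,6): code 0001 → (2.026,6.000)–(2.000,6.028)
cell (2,8): code 0110 → (2.000,8.963)–(3.000,8.910)
cell (2,10): code 1001 → (3.000,10.992)–(2.000,10.903)
cell (3,8): code 0010 → (3.000,8.910)–(3.121,9.000)
cell (3,9): code 0011 → (3.121,9.000)–(3.638,10.000)
cell (3,10): code 0001 → (3.638,10.000)–(3.000,10.992)
total: 18 segments, chained into 2 closed loop(s), length Σ = 13.962948

segments=18 loops=2 length=13.963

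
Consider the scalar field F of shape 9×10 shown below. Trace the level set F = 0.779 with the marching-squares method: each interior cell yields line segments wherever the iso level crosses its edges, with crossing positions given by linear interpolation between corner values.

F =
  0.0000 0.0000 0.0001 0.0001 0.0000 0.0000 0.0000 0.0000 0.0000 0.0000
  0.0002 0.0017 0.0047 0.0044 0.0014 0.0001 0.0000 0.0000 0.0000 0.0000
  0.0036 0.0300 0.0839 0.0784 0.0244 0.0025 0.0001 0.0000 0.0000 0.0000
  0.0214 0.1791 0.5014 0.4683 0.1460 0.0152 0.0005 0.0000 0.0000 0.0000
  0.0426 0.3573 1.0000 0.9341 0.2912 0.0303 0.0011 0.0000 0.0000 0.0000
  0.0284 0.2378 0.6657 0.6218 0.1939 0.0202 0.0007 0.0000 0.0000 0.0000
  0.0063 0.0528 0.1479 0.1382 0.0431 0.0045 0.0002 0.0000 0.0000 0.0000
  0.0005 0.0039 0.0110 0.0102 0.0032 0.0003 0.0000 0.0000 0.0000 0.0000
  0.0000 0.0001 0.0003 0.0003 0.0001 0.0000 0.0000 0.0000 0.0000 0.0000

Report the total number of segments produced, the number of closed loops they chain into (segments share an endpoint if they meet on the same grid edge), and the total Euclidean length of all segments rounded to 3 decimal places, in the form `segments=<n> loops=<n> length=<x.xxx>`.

segments=6 loops=1 length=4.289

cell (3,1): code 0100 → (3.557,2.000)–(4.000,1.656)
cell (3,2): code 1100 → (3.667,3.000)–(3.557,2.000)
cell (3,3): code 1000 → (4.000,3.241)–(3.667,3.000)
cell (4,1): code 0010 → (4.000,1.656)–(4.661,2.000)
cell (4,2): code 0011 → (4.661,2.000)–(4.497,3.000)
cell (4,3): code 0001 → (4.497,3.000)–(4.000,3.241)
total: 6 segments, chained into 1 closed loop(s), length Σ = 4.288962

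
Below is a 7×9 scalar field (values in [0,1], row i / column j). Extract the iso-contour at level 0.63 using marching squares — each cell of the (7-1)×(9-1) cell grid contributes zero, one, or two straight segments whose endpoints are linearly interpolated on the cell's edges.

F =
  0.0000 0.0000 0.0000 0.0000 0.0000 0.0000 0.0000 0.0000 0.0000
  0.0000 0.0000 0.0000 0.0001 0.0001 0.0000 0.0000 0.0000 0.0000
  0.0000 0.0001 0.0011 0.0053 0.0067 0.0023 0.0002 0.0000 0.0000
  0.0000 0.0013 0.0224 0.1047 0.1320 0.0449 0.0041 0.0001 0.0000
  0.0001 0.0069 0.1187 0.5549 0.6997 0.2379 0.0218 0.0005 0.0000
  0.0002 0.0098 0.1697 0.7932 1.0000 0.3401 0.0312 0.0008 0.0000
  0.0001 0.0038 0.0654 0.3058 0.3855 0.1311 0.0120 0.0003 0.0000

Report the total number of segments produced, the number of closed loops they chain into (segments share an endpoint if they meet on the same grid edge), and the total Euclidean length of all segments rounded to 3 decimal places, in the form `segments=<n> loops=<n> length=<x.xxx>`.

segments=8 loops=1 length=5.395

cell (3,3): code 0100 → (3.877,4.000)–(4.000,3.519)
cell (3,4): code 1000 → (4.000,4.151)–(3.877,4.000)
cell (4,2): code 0100 → (4.315,3.000)–(5.000,2.738)
cell (4,3): code 1110 → (4.000,3.519)–(4.315,3.000)
cell (4,4): code 1001 → (5.000,4.561)–(4.000,4.151)
cell (5,2): code 0010 → (5.000,2.738)–(5.335,3.000)
cell (5,3): code 0011 → (5.335,3.000)–(5.602,4.000)
cell (5,4): code 0001 → (5.602,4.000)–(5.000,4.561)
total: 8 segments, chained into 1 closed loop(s), length Σ = 5.394933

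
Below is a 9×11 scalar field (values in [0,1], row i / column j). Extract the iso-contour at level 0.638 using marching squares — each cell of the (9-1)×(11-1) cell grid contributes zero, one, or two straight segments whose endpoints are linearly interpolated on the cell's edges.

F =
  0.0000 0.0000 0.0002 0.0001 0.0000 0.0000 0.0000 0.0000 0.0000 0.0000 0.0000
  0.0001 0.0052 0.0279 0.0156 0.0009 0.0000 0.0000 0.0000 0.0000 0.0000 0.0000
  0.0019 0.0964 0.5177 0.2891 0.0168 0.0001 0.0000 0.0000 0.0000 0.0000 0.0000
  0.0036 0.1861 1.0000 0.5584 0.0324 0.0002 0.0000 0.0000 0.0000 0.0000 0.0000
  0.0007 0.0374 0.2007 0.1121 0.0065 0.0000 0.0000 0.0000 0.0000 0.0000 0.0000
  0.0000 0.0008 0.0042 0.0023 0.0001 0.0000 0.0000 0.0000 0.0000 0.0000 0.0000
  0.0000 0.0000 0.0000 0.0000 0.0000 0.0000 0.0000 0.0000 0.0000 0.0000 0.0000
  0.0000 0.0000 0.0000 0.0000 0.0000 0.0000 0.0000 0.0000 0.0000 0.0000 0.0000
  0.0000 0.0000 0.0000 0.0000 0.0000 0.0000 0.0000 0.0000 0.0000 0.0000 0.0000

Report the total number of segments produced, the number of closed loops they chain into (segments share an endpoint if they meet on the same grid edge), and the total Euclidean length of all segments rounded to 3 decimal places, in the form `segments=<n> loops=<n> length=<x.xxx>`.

segments=4 loops=1 length=3.555

cell (2,1): code 0100 → (2.249,2.000)–(3.000,1.555)
cell (2,2): code 1000 → (3.000,2.820)–(2.249,2.000)
cell (3,1): code 0010 → (3.000,1.555)–(3.453,2.000)
cell (3,2): code 0001 → (3.453,2.000)–(3.000,2.820)
total: 4 segments, chained into 1 closed loop(s), length Σ = 3.555223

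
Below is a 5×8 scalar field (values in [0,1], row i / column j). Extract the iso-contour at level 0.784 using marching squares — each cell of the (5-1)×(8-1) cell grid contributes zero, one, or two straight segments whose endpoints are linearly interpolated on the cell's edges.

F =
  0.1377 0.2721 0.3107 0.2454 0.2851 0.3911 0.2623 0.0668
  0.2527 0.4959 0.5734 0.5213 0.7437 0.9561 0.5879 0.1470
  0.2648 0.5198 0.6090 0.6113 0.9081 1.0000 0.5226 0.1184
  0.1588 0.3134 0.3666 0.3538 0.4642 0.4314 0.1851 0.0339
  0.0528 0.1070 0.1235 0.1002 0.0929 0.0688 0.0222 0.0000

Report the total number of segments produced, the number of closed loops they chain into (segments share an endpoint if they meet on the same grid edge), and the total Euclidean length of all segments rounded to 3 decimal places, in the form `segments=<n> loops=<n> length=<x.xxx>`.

segments=8 loops=1 length=5.695

cell (0,4): code 0100 → (0.695,5.000)–(1.000,4.190)
cell (0,5): code 1000 → (1.000,5.467)–(0.695,5.000)
cell (1,3): code 0100 → (1.245,4.000)–(2.000,3.582)
cell (1,4): code 1110 → (1.000,4.190)–(1.245,4.000)
cell (1,5): code 1001 → (2.000,5.452)–(1.000,5.467)
cell (2,3): code 0010 → (2.000,3.582)–(2.280,4.000)
cell (2,4): code 0011 → (2.280,4.000)–(2.380,5.000)
cell (2,5): code 0001 → (2.380,5.000)–(2.000,5.452)
total: 8 segments, chained into 1 closed loop(s), length Σ = 5.695334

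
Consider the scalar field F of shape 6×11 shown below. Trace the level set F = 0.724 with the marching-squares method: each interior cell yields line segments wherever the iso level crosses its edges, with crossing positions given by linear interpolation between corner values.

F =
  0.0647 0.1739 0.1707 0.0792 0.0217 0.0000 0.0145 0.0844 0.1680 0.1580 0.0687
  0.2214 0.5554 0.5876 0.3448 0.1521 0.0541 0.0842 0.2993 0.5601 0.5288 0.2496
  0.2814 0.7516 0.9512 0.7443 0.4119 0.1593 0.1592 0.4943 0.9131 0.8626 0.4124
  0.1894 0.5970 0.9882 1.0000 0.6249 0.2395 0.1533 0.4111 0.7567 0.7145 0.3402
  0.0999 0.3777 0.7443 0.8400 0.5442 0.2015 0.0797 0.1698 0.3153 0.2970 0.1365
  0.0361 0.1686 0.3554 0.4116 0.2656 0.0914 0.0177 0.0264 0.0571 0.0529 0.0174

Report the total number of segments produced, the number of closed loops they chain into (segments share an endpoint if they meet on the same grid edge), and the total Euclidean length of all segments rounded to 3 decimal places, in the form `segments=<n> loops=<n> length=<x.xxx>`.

segments=20 loops=2 length=13.988

cell (1,0): code 0100 → (1.859,1.000)–(2.000,0.941)
cell (1,1): code 1100 → (1.375,2.000)–(1.859,1.000)
cell (1,2): code 1100 → (1.949,3.000)–(1.375,2.000)
cell (1,3): code 1000 → (2.000,3.061)–(1.949,3.000)
cell (1,7): code 0100 → (1.464,8.000)–(2.000,7.548)
cell (1,8): code 1100 → (1.585,9.000)–(1.464,8.000)
cell (1,9): code 1000 → (2.000,9.308)–(1.585,9.000)
cell (2,0): code 0010 → (2.000,0.941)–(2.179,1.000)
cell (2,1): code 0111 → (2.179,1.000)–(3.000,1.325)
cell (2,3): code 1001 → (3.000,3.736)–(2.000,3.061)
cell (2,7): code 0110 → (2.000,7.548)–(3.000,7.905)
cell (2,8): code 1011 → (3.000,8.775)–(2.936,9.000)
cell (2,9): code 0001 → (2.936,9.000)–(2.000,9.308)
cell (3,1): code 0110 → (3.000,1.325)–(4.000,1.945)
cell (3,3): code 1001 → (4.000,3.392)–(3.000,3.736)
cell (3,7): code 0010 → (3.000,7.905)–(3.074,8.000)
cell (3,8): code 0001 → (3.074,8.000)–(3.000,8.775)
cell (4,1): code 0010 → (4.000,1.945)–(4.052,2.000)
cell (4,2): code 0011 → (4.052,2.000)–(4.271,3.000)
cell (4,3): code 0001 → (4.271,3.000)–(4.000,3.392)
total: 20 segments, chained into 2 closed loop(s), length Σ = 13.988184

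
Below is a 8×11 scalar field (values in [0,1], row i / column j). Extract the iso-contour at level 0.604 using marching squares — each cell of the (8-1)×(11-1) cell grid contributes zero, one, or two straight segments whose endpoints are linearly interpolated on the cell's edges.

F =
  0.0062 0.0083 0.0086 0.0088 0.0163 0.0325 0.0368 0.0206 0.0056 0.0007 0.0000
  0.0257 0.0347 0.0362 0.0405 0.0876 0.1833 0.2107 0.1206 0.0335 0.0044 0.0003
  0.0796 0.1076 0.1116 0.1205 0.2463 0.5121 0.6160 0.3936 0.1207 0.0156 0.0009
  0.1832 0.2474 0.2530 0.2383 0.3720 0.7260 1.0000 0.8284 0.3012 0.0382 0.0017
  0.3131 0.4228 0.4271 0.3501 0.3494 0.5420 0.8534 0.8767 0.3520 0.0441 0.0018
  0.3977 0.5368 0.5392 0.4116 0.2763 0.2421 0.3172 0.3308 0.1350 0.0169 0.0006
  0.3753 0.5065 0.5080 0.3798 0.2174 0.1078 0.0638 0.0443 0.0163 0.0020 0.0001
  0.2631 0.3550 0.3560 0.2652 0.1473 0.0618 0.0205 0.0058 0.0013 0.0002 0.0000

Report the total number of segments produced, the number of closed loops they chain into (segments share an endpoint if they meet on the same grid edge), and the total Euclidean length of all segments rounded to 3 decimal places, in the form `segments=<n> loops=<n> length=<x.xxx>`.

segments=12 loops=1 length=8.353

cell (1,5): code 0100 → (1.970,6.000)–(2.000,5.885)
cell (1,6): code 1000 → (2.000,6.054)–(1.970,6.000)
cell (2,4): code 0100 → (2.430,5.000)–(3.000,4.655)
cell (2,5): code 1110 → (2.000,5.885)–(2.430,5.000)
cell (2,6): code 1101 → (2.484,7.000)–(2.000,6.054)
cell (2,7): code 1000 → (3.000,7.426)–(2.484,7.000)
cell (3,4): code 0010 → (3.000,4.655)–(3.663,5.000)
cell (3,5): code 0111 → (3.663,5.000)–(4.000,5.199)
cell (3,7): code 1001 → (4.000,7.520)–(3.000,7.426)
cell (4,5): code 0010 → (4.000,5.199)–(4.465,6.000)
cell (4,6): code 0011 → (4.465,6.000)–(4.500,7.000)
cell (4,7): code 0001 → (4.500,7.000)–(4.000,7.520)
total: 12 segments, chained into 1 closed loop(s), length Σ = 8.352787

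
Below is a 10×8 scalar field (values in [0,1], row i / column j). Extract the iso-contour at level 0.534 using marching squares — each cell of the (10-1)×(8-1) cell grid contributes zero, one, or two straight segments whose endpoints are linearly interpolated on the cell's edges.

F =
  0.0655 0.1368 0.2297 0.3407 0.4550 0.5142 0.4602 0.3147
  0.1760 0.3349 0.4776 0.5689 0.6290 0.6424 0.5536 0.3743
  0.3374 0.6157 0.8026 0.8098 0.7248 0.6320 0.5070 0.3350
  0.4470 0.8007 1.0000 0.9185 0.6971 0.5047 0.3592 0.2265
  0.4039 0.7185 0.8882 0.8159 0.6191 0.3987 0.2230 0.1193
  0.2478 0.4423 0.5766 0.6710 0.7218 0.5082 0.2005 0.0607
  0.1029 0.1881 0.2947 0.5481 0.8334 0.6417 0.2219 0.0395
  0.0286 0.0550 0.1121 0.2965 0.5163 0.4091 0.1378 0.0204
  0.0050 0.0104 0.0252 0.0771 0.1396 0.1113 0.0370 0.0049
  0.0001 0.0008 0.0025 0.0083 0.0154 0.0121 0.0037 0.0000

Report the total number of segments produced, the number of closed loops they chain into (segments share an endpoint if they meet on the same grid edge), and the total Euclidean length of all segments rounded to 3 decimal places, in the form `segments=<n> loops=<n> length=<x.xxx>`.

cell (0,2): code 0100 → (0.847,3.000)–(1.000,2.618)
cell (0,3): code 1100 → (0.454,4.000)–(0.847,3.000)
cell (0,4): code 1100 → (0.154,5.000)–(0.454,4.000)
cell (0,5): code 1100 → (0.790,6.000)–(0.154,5.000)
cell (0,6): code 1000 → (1.000,6.109)–(0.790,6.000)
cell (1,0): code 0100 → (1.709,1.000)–(2.000,0.706)
cell (1,1): code 1100 → (1.174,2.000)–(1.709,1.000)
cell (1,2): code 1110 → (1.000,2.618)–(1.174,2.000)
cell (1,5): code 1011 → (2.000,5.784)–(1.421,6.000)
cell (1,6): code 0001 → (1.421,6.000)–(1.000,6.109)
cell (2,0): code 0110 → (2.000,0.706)–(3.000,0.246)
cell (2,4): code 1011 → (3.000,4.848)–(2.770,5.000)
cell (2,5): code 0001 → (2.770,5.000)–(2.000,5.784)
cell (3,0): code 0110 → (3.000,0.246)–(4.000,0.414)
cell (3,4): code 1001 → (4.000,4.386)–(3.000,4.848)
cell (4,0): code 0010 → (4.000,0.414)–(4.668,1.000)
cell (4,1): code 0111 → (4.668,1.000)–(5.000,1.683)
cell (4,4): code 1001 → (5.000,4.879)–(4.000,4.386)
cell (5,1): code 0010 → (5.000,1.683)–(5.151,2.000)
cell (5,2): code 0111 → (5.151,2.000)–(6.000,2.944)
cell (5,4): code 1101 → (5.193,5.000)–(5.000,4.879)
cell (5,5): code 1000 → (6.000,5.257)–(5.193,5.000)
cell (6,2): code 0010 → (6.000,2.944)–(6.056,3.000)
cell (6,3): code 0011 → (6.056,3.000)–(6.944,4.000)
cell (6,4): code 0011 → (6.944,4.000)–(6.463,5.000)
cell (6,5): code 0001 → (6.463,5.000)–(6.000,5.257)
total: 26 segments, chained into 1 closed loop(s), length Σ = 20.299181

segments=26 loops=1 length=20.299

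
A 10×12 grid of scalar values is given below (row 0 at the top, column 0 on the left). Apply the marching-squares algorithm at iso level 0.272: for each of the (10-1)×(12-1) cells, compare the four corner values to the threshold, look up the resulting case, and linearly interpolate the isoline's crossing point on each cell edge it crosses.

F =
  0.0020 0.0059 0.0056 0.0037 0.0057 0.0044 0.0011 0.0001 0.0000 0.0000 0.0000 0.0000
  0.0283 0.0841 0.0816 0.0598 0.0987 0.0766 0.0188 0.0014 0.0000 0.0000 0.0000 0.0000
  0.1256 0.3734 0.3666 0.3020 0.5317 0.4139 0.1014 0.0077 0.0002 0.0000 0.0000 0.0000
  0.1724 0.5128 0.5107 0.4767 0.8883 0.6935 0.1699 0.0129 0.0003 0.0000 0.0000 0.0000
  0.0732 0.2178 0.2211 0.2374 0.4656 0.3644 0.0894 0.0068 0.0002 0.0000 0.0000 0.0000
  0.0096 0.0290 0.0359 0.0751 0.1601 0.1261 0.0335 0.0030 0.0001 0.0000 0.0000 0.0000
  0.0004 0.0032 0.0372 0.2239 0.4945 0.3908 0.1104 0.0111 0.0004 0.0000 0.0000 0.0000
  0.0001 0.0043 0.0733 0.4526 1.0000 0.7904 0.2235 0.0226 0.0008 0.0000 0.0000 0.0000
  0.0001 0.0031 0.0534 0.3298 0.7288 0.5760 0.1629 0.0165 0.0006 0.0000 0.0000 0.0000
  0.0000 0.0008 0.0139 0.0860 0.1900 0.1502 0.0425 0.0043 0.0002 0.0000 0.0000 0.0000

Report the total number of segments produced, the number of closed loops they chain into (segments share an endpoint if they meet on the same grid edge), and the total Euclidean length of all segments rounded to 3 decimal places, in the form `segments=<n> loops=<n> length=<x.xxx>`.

cell (1,0): code 0100 → (1.649,1.000)–(2.000,0.591)
cell (1,1): code 1100 → (1.668,2.000)–(1.649,1.000)
cell (1,2): code 1100 → (1.876,3.000)–(1.668,2.000)
cell (1,3): code 1100 → (1.400,4.000)–(1.876,3.000)
cell (1,4): code 1100 → (1.579,5.000)–(1.400,4.000)
cell (1,5): code 1000 → (2.000,5.454)–(1.579,5.000)
cell (2,0): code 0110 → (2.000,0.591)–(3.000,0.293)
cell (2,5): code 1001 → (3.000,5.805)–(2.000,5.454)
cell (3,0): code 0010 → (3.000,0.293)–(3.816,1.000)
cell (3,1): code 0011 → (3.816,1.000)–(3.824,2.000)
cell (3,2): code 0011 → (3.824,2.000)–(3.855,3.000)
cell (3,3): code 0111 → (3.855,3.000)–(4.000,3.152)
cell (3,5): code 1001 → (4.000,5.336)–(3.000,5.805)
cell (4,3): code 0010 → (4.000,3.152)–(4.634,4.000)
cell (4,4): code 0011 → (4.634,4.000)–(4.388,5.000)
cell (4,5): code 0001 → (4.388,5.000)–(4.000,5.336)
cell (5,3): code 0100 → (5.335,4.000)–(6.000,3.178)
cell (5,4): code 1100 → (5.551,5.000)–(5.335,4.000)
cell (5,5): code 1000 → (6.000,5.424)–(5.551,5.000)
cell (6,2): code 0100 → (6.210,3.000)–(7.000,2.524)
cell (6,3): code 1110 → (6.000,3.178)–(6.210,3.000)
cell (6,5): code 1001 → (7.000,5.914)–(6.000,5.424)
cell (7,2): code 0110 → (7.000,2.524)–(8.000,2.791)
cell (7,5): code 1001 → (8.000,5.736)–(7.000,5.914)
cell (8,2): code 0010 → (8.000,2.791)–(8.237,3.000)
cell (8,3): code 0011 → (8.237,3.000)–(8.848,4.000)
cell (8,4): code 0011 → (8.848,4.000)–(8.714,5.000)
cell (8,5): code 0001 → (8.714,5.000)–(8.000,5.736)
total: 28 segments, chained into 2 closed loop(s), length Σ = 24.985082

segments=28 loops=2 length=24.985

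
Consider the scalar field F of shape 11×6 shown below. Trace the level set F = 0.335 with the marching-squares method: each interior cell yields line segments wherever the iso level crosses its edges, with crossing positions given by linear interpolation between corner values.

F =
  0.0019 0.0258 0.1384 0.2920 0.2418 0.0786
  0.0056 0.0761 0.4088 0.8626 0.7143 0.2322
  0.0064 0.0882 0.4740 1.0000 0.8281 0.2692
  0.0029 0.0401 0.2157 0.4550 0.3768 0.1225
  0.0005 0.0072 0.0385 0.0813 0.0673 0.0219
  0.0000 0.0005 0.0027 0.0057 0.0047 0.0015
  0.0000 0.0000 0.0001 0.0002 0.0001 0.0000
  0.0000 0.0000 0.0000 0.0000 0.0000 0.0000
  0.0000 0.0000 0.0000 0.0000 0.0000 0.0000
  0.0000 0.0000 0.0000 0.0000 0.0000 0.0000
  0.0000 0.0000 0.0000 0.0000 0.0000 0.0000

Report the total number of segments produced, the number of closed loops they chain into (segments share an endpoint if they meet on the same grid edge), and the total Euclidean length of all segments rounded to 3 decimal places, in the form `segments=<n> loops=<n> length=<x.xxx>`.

cell (0,1): code 0100 → (0.727,2.000)–(1.000,1.778)
cell (0,2): code 1100 → (0.075,3.000)–(0.727,2.000)
cell (0,3): code 1100 → (0.197,4.000)–(0.075,3.000)
cell (0,4): code 1000 → (1.000,4.787)–(0.197,4.000)
cell (1,1): code 0110 → (1.000,1.778)–(2.000,1.640)
cell (1,4): code 1001 → (2.000,4.882)–(1.000,4.787)
cell (2,1): code 0010 → (2.000,1.640)–(2.538,2.000)
cell (2,2): code 0111 → (2.538,2.000)–(3.000,2.499)
cell (2,4): code 1001 → (3.000,4.164)–(2.000,4.882)
cell (3,2): code 0010 → (3.000,2.499)–(3.321,3.000)
cell (3,3): code 0011 → (3.321,3.000)–(3.135,4.000)
cell (3,4): code 0001 → (3.135,4.000)–(3.000,4.164)
total: 12 segments, chained into 1 closed loop(s), length Σ = 10.074415

segments=12 loops=1 length=10.074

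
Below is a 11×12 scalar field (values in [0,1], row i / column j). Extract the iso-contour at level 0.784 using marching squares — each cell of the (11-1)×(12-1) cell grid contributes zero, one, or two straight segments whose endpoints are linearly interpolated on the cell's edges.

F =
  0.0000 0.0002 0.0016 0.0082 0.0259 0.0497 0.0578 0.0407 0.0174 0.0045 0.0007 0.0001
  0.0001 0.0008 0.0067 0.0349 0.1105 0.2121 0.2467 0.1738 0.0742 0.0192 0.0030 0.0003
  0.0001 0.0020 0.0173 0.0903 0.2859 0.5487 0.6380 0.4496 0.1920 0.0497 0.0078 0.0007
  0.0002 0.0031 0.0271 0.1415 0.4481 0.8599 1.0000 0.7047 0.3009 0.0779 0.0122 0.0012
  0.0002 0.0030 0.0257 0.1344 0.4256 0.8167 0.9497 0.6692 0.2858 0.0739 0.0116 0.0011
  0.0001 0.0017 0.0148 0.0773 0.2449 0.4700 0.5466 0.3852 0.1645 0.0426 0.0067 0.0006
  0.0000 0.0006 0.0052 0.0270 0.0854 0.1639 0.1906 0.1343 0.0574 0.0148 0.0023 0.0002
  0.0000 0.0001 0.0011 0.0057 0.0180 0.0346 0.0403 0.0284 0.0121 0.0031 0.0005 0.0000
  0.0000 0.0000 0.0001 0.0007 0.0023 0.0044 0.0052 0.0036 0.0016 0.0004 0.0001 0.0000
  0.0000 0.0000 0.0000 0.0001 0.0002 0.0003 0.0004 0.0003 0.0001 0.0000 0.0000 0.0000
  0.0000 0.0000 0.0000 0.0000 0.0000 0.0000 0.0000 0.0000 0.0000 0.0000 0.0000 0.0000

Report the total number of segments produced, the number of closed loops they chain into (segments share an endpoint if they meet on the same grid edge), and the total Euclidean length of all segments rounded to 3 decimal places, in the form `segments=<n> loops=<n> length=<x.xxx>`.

segments=8 loops=1 length=6.220

cell (2,4): code 0100 → (2.756,5.000)–(3.000,4.816)
cell (2,5): code 1100 → (2.403,6.000)–(2.756,5.000)
cell (2,6): code 1000 → (3.000,6.731)–(2.403,6.000)
cell (3,4): code 0110 → (3.000,4.816)–(4.000,4.916)
cell (3,6): code 1001 → (4.000,6.591)–(3.000,6.731)
cell (4,4): code 0010 → (4.000,4.916)–(4.094,5.000)
cell (4,5): code 0011 → (4.094,5.000)–(4.411,6.000)
cell (4,6): code 0001 → (4.411,6.000)–(4.000,6.591)
total: 8 segments, chained into 1 closed loop(s), length Σ = 6.219671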